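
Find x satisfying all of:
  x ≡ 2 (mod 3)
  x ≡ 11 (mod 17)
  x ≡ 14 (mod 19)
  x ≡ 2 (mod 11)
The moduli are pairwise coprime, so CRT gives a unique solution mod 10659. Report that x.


Product of moduli M = 3 · 17 · 19 · 11 = 10659.
Merge one congruence at a time:
  Start: x ≡ 2 (mod 3).
  Combine with x ≡ 11 (mod 17); new modulus lcm = 51.
    Write x = 2 + 3·t and substitute into x ≡ 11 (mod 17): 3·t ≡ 11 − 2 = 9 (mod 17).
    The inverse of 3 mod 17 is 6 (since 3·6 = 18 = 1·17 + 1), so t ≡ 6·9 = 54 ≡ 3 (mod 17).
    Then x = 2 + 3·3 = 11, valid modulo lcm(3, 17) = 51: x ≡ 11 (mod 51).
  Combine with x ≡ 14 (mod 19); new modulus lcm = 969.
    Write x = 11 + 51·t and substitute into x ≡ 14 (mod 19): 51·t ≡ 14 − 11 = 3 (mod 19).
    Reduce coefficients mod 19: 13·t ≡ 3 (mod 19).
    The inverse of 13 mod 19 is 3 (since 13·3 = 39 = 2·19 + 1), so t ≡ 3·3 = 9 ≡ 9 (mod 19).
    Then x = 11 + 51·9 = 470, valid modulo lcm(51, 19) = 969: x ≡ 470 (mod 969).
  Combine with x ≡ 2 (mod 11); new modulus lcm = 10659.
    Write x = 470 + 969·t and substitute into x ≡ 2 (mod 11): 969·t ≡ 2 − 470 = -468 (mod 11).
    Reduce coefficients mod 11: 1·t ≡ 5 (mod 11).
    So t ≡ 5 (mod 11).
    Then x = 470 + 969·5 = 5315, valid modulo lcm(969, 11) = 10659: x ≡ 5315 (mod 10659).
Verify against each original: 5315 mod 3 = 2, 5315 mod 17 = 11, 5315 mod 19 = 14, 5315 mod 11 = 2.

x ≡ 5315 (mod 10659).


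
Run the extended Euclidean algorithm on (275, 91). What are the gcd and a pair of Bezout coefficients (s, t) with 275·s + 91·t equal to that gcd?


Euclidean algorithm on (275, 91) — divide until remainder is 0:
  275 = 3 · 91 + 2
  91 = 45 · 2 + 1
  2 = 2 · 1 + 0
gcd(275, 91) = 1.
Track Bezout coefficients alongside the remainders: start with r₀ = 275 = a·1 + b·0 (s = 1, t = 0) and r₁ = 91 = a·0 + b·1 (s = 0, t = 1); each new remainder r_{k+1} = r_{k-1} − q_k·r_k inherits s_{k+1} = s_{k-1} − q_k·s_k, t_{k+1} = t_{k-1} − q_k·t_k, so r_k = a·s_k + b·t_k at every step:
  q = 3: r = 2, s = 1 − 3·0 = 1, t = 0 − 3·1 = -3  (check: 275·1 + 91·(-3) = 2)
  q = 45: r = 1, s = 0 − 45·1 = -45, t = 1 − 45·(-3) = 136  (check: 275·(-45) + 91·136 = 1)
The row with r = 1 (the gcd) gives the Bezout coefficients s = -45, t = 136.
Result: 275 · (-45) + 91 · (136) = 1.

gcd(275, 91) = 1; s = -45, t = 136 (check: 275·(-45) + 91·136 = 1).


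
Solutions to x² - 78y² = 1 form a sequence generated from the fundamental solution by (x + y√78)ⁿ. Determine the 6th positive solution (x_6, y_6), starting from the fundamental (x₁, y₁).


Step 1: Find the fundamental solution (x₁, y₁) of x² - 78y² = 1.
  Expand √78 as a continued fraction. a₀ = ⌊√78⌋ = 8; iterate m_{k+1} = d_k·a_k − m_k, d_{k+1} = (78 − m_{k+1}²)/d_k, a_{k+1} = ⌊(a₀ + m_{k+1})/d_{k+1}⌋ (starting m₀ = 0, d₀ = 1), with convergents p_k = a_k·p_{k-1} + p_{k-2}, q_k = a_k·q_{k-1} + q_{k-2} (p₋₁ = 1, q₋₁ = 0):
  k = 0: a₀ = 8; p₀/q₀ = 8/1; p₀² − 78·q₀² = 64 − 78 = -14.
  k = 1: m = 8, d = 14, a = ⌊(8 + 8)/14⌋ = 1; p/q = (1·8 + 1)/(1·1 + 0) = 9/1; p² − 78·q² = 81 − 78 = 3.
  k = 2: m = 6, d = 3, a = ⌊(8 + 6)/3⌋ = 4; p/q = (4·9 + 8)/(4·1 + 1) = 44/5; p² − 78·q² = 1936 − 1950 = -14.
  k = 3: m = 6, d = 14, a = ⌊(8 + 6)/14⌋ = 1; p/q = (1·44 + 9)/(1·5 + 1) = 53/6; p² − 78·q² = 2809 − 2808 = 1.
  The first convergent with p² − 78·q² = 1 gives the fundamental solution (x₁, y₁) = (53, 6).
Step 2: Apply the recurrence (x_{n+1}, y_{n+1}) = (x₁x_n + 78y₁y_n, x₁y_n + y₁x_n) repeatedly.
  From (x_1, y_1) = (53, 6): x_2 = 53·53 + 78·6·6 = 5617; y_2 = 53·6 + 6·53 = 636.
  From (x_2, y_2) = (5617, 636): x_3 = 53·5617 + 78·6·636 = 595349; y_3 = 53·636 + 6·5617 = 67410.
  From (x_3, y_3) = (595349, 67410): x_4 = 53·595349 + 78·6·67410 = 63101377; y_4 = 53·67410 + 6·595349 = 7144824.
  From (x_4, y_4) = (63101377, 7144824): x_5 = 53·63101377 + 78·6·7144824 = 6688150613; y_5 = 53·7144824 + 6·63101377 = 757283934.
  From (x_5, y_5) = (6688150613, 757283934): x_6 = 53·6688150613 + 78·6·757283934 = 708880863601; y_6 = 53·757283934 + 6·6688150613 = 80264952180.
Step 3: Verify x_6² - 78·y_6² = 502512078779699566687201 - 502512078779699566687200 = 1 (should be 1). ✓

(x_1, y_1) = (53, 6); (x_6, y_6) = (708880863601, 80264952180).


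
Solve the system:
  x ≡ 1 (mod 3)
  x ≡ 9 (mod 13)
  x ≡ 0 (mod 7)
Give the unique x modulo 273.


Moduli 3, 13, 7 are pairwise coprime; by CRT there is a unique solution modulo M = 3 · 13 · 7 = 273.
Solve pairwise, accumulating the modulus:
  Start with x ≡ 1 (mod 3).
  Combine with x ≡ 9 (mod 13): since gcd(3, 13) = 1, we get a unique residue mod 39.
    Write x = 1 + 3·t and substitute into x ≡ 9 (mod 13): 3·t ≡ 9 − 1 = 8 (mod 13).
    The inverse of 3 mod 13 is 9 (since 3·9 = 27 = 2·13 + 1), so t ≡ 9·8 = 72 ≡ 7 (mod 13).
    Then x = 1 + 3·7 = 22, valid modulo lcm(3, 13) = 39: x ≡ 22 (mod 39).
  Combine with x ≡ 0 (mod 7): since gcd(39, 7) = 1, we get a unique residue mod 273.
    Write x = 22 + 39·t and substitute into x ≡ 0 (mod 7): 39·t ≡ 0 − 22 = -22 (mod 7).
    Reduce coefficients mod 7: 4·t ≡ 6 (mod 7).
    The inverse of 4 mod 7 is 2 (since 4·2 = 8 = 1·7 + 1), so t ≡ 2·6 = 12 ≡ 5 (mod 7).
    Then x = 22 + 39·5 = 217, valid modulo lcm(39, 7) = 273: x ≡ 217 (mod 273).
Verify: 217 mod 3 = 1 ✓, 217 mod 13 = 9 ✓, 217 mod 7 = 0 ✓.

x ≡ 217 (mod 273).


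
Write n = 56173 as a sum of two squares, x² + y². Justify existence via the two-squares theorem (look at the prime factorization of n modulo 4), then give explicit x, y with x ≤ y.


Step 1: Factor n = 56173 = 13 · 29 · 149.
Step 2: Check the mod-4 condition on each prime factor: 13 ≡ 1 (mod 4), exponent 1; 29 ≡ 1 (mod 4), exponent 1; 149 ≡ 1 (mod 4), exponent 1.
All primes ≡ 3 (mod 4) appear to even exponent (or don't appear), so by the two-squares theorem n IS expressible as a sum of two squares.
Step 3: Build a representation. Here n = 13 · 29 · 149 is a product of primes ≡ 1 (mod 4). Each prime p ≡ 1 (mod 4) is itself a sum of two squares; find a² by testing p − a² for a perfect square:
  13: 13 − 1² = 12, 13 − 2² = 9 = 3² ⇒ 13 = 2² + 3².
  29: 29 − 1² = 28, 29 − 2² = 25 = 5² ⇒ 29 = 2² + 5².
  149: 149 − 1² = 148, 149 − 2² = 145, 149 − 3² = 140, 149 − 4² = 133, 149 − 5² = 124, 149 − 6² = 113, 149 − 7² = 100 = 10² ⇒ 149 = 7² + 10².
  Combine using the Brahmagupta–Fibonacci identity (a² + b²)(c² + d²) = (ac − bd)² + (ad + bc)² = (ac + bd)² + (ad − bc)²:
  13 · 29 = 377: from (2² + 3²)(2² + 5²), take (2·2 − 3·5, 2·5 + 3·2) = (4 − 15, 10 + 6) = (-11, 16); dropping signs (only squares matter) gives (11, 16); check 11² + 16² = 121 + 256 = 377 ✓.
  377 · 149 = 56173: from (11² + 16²)(7² + 10²), take (11·7 − 16·10, 11·10 + 16·7) = (77 − 160, 110 + 112) = (-83, 222); dropping signs (only squares matter) gives (83, 222); check 83² + 222² = 6889 + 49284 = 56173 ✓.
Step 4: Order so x ≤ y and verify: 83² + 222² = 6889 + 49284 = 56173 = n. ✓

n = 56173 = 83² + 222² (one valid representation with x ≤ y).


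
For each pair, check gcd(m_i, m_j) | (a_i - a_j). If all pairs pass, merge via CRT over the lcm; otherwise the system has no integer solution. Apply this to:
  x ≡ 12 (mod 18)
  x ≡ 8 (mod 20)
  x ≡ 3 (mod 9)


Moduli 18, 20, 9 are not pairwise coprime, so CRT works modulo lcm(m_i) when all pairwise compatibility conditions hold.
Pairwise compatibility: gcd(m_i, m_j) must divide a_i - a_j for every pair.
Merge one congruence at a time:
  Start: x ≡ 12 (mod 18).
  Combine with x ≡ 8 (mod 20): gcd(18, 20) = 2; 8 - 12 = -4, which IS divisible by 2, so compatible.
    Write x = 12 + 18·t and substitute into x ≡ 8 (mod 20): 18·t ≡ 8 − 12 = -4 (mod 20).
    Divide the congruence (and modulus) by g = 2: 9·t ≡ -2 (mod 10).
    Reduce coefficients mod 10: 9·t ≡ 8 (mod 10).
    The inverse of 9 mod 10 is 9 (since 9·9 = 81 = 8·10 + 1), so t ≡ 9·8 = 72 ≡ 2 (mod 10).
    Then x = 12 + 18·2 = 48, valid modulo lcm(18, 20) = 180: x ≡ 48 (mod 180).
  Combine with x ≡ 3 (mod 9): gcd(180, 9) = 9; 3 - 48 = -45, which IS divisible by 9, so compatible.
    Write x = 48 + 180·t and substitute into x ≡ 3 (mod 9): 180·t ≡ 3 − 48 = -45 (mod 9).
    Divide the congruence (and modulus) by g = 9: 20·t ≡ -5 (mod 1).
    Modulo 1 every t works; take t = 0.
    Then x = 48 + 180·0 = 48, valid modulo lcm(180, 9) = 180: x ≡ 48 (mod 180).
Verify: 48 mod 18 = 12, 48 mod 20 = 8, 48 mod 9 = 3.

x ≡ 48 (mod 180).


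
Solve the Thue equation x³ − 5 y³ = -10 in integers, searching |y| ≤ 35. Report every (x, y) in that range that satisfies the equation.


The equation is x³ - 5y³ = -10. For fixed y, x³ = 5·y³ − 10, so a solution requires the RHS to be a perfect cube.
Strategy: iterate y from -35 to 35, compute RHS = 5·y³ − 10, and check whether it is a (positive or negative) perfect cube.
Check small values of y:
  y = 0: RHS = -10 is not a perfect cube.
  y = 1: RHS = -5 is not a perfect cube.
  y = -1: RHS = -15 is not a perfect cube.
  y = 2: RHS = 30 is not a perfect cube.
  y = -2: RHS = -50 is not a perfect cube.
  y = 3: RHS = 125 = (5)³ ⇒ x = 5 works.
  y = -3: RHS = -145 is not a perfect cube.
Continuing the search up to |y| = 35 finds no further solutions beyond those listed.
Collected solutions: (5, 3).

Solutions (with |y| ≤ 35): (5, 3).


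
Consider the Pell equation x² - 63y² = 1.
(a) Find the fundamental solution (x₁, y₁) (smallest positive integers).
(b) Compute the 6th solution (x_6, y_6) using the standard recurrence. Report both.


Step 1: Find the fundamental solution (x₁, y₁) of x² - 63y² = 1.
  Expand √63 as a continued fraction. a₀ = ⌊√63⌋ = 7; iterate m_{k+1} = d_k·a_k − m_k, d_{k+1} = (63 − m_{k+1}²)/d_k, a_{k+1} = ⌊(a₀ + m_{k+1})/d_{k+1}⌋ (starting m₀ = 0, d₀ = 1), with convergents p_k = a_k·p_{k-1} + p_{k-2}, q_k = a_k·q_{k-1} + q_{k-2} (p₋₁ = 1, q₋₁ = 0):
  k = 0: a₀ = 7; p₀/q₀ = 7/1; p₀² − 63·q₀² = 49 − 63 = -14.
  k = 1: m = 7, d = 14, a = ⌊(7 + 7)/14⌋ = 1; p/q = (1·7 + 1)/(1·1 + 0) = 8/1; p² − 63·q² = 64 − 63 = 1.
  The first convergent with p² − 63·q² = 1 gives the fundamental solution (x₁, y₁) = (8, 1).
Step 2: Apply the recurrence (x_{n+1}, y_{n+1}) = (x₁x_n + 63y₁y_n, x₁y_n + y₁x_n) repeatedly.
  From (x_1, y_1) = (8, 1): x_2 = 8·8 + 63·1·1 = 127; y_2 = 8·1 + 1·8 = 16.
  From (x_2, y_2) = (127, 16): x_3 = 8·127 + 63·1·16 = 2024; y_3 = 8·16 + 1·127 = 255.
  From (x_3, y_3) = (2024, 255): x_4 = 8·2024 + 63·1·255 = 32257; y_4 = 8·255 + 1·2024 = 4064.
  From (x_4, y_4) = (32257, 4064): x_5 = 8·32257 + 63·1·4064 = 514088; y_5 = 8·4064 + 1·32257 = 64769.
  From (x_5, y_5) = (514088, 64769): x_6 = 8·514088 + 63·1·64769 = 8193151; y_6 = 8·64769 + 1·514088 = 1032240.
Step 3: Verify x_6² - 63·y_6² = 67127723308801 - 67127723308800 = 1 (should be 1). ✓

(x_1, y_1) = (8, 1); (x_6, y_6) = (8193151, 1032240).


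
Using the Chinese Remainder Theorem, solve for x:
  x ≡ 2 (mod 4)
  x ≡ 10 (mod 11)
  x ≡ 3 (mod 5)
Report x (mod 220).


Moduli 4, 11, 5 are pairwise coprime; by CRT there is a unique solution modulo M = 4 · 11 · 5 = 220.
Solve pairwise, accumulating the modulus:
  Start with x ≡ 2 (mod 4).
  Combine with x ≡ 10 (mod 11): since gcd(4, 11) = 1, we get a unique residue mod 44.
    Write x = 2 + 4·t and substitute into x ≡ 10 (mod 11): 4·t ≡ 10 − 2 = 8 (mod 11).
    The inverse of 4 mod 11 is 3 (since 4·3 = 12 = 1·11 + 1), so t ≡ 3·8 = 24 ≡ 2 (mod 11).
    Then x = 2 + 4·2 = 10, valid modulo lcm(4, 11) = 44: x ≡ 10 (mod 44).
  Combine with x ≡ 3 (mod 5): since gcd(44, 5) = 1, we get a unique residue mod 220.
    Write x = 10 + 44·t and substitute into x ≡ 3 (mod 5): 44·t ≡ 3 − 10 = -7 (mod 5).
    Reduce coefficients mod 5: 4·t ≡ 3 (mod 5).
    The inverse of 4 mod 5 is 4 (since 4·4 = 16 = 3·5 + 1), so t ≡ 4·3 = 12 ≡ 2 (mod 5).
    Then x = 10 + 44·2 = 98, valid modulo lcm(44, 5) = 220: x ≡ 98 (mod 220).
Verify: 98 mod 4 = 2 ✓, 98 mod 11 = 10 ✓, 98 mod 5 = 3 ✓.

x ≡ 98 (mod 220).


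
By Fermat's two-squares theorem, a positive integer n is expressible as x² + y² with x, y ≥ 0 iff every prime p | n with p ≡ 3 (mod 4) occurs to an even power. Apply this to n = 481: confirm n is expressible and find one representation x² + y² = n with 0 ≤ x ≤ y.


Step 1: Factor n = 481 = 13 · 37.
Step 2: Check the mod-4 condition on each prime factor: 13 ≡ 1 (mod 4), exponent 1; 37 ≡ 1 (mod 4), exponent 1.
All primes ≡ 3 (mod 4) appear to even exponent (or don't appear), so by the two-squares theorem n IS expressible as a sum of two squares.
Step 3: Build a representation. Here n = 13 · 37 is a product of primes ≡ 1 (mod 4). Each prime p ≡ 1 (mod 4) is itself a sum of two squares; find a² by testing p − a² for a perfect square:
  13: 13 − 1² = 12, 13 − 2² = 9 = 3² ⇒ 13 = 2² + 3².
  37: 37 − 1² = 36 = 6² ⇒ 37 = 1² + 6².
  Combine using the Brahmagupta–Fibonacci identity (a² + b²)(c² + d²) = (ac − bd)² + (ad + bc)² = (ac + bd)² + (ad − bc)²:
  13 · 37 = 481: from (2² + 3²)(1² + 6²), take (2·1 − 3·6, 2·6 + 3·1) = (2 − 18, 12 + 3) = (-16, 15); dropping signs (only squares matter) gives (16, 15); check 16² + 15² = 256 + 225 = 481 ✓.
Step 4: Order so x ≤ y and verify: 15² + 16² = 225 + 256 = 481 = n. ✓

n = 481 = 15² + 16² (one valid representation with x ≤ y).


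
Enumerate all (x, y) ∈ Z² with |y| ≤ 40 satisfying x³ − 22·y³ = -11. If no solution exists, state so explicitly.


The equation is x³ - 22y³ = -11. For fixed y, x³ = 22·y³ − 11, so a solution requires the RHS to be a perfect cube.
Strategy: iterate y from -40 to 40, compute RHS = 22·y³ − 11, and check whether it is a (positive or negative) perfect cube.
Check small values of y:
  y = 0: RHS = -11 is not a perfect cube.
  y = 1: RHS = 11 is not a perfect cube.
  y = -1: RHS = -33 is not a perfect cube.
  y = 2: RHS = 165 is not a perfect cube.
  y = -2: RHS = -187 is not a perfect cube.
  y = 3: RHS = 583 is not a perfect cube.
  y = -3: RHS = -605 is not a perfect cube.
Continuing the search up to |y| = 40 finds no solutions either.
No (x, y) in the scanned range satisfies the equation.

No integer solutions with |y| ≤ 40.


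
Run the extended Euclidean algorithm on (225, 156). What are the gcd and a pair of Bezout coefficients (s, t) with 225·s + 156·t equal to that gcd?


Euclidean algorithm on (225, 156) — divide until remainder is 0:
  225 = 1 · 156 + 69
  156 = 2 · 69 + 18
  69 = 3 · 18 + 15
  18 = 1 · 15 + 3
  15 = 5 · 3 + 0
gcd(225, 156) = 3.
Track Bezout coefficients alongside the remainders: start with r₀ = 225 = a·1 + b·0 (s = 1, t = 0) and r₁ = 156 = a·0 + b·1 (s = 0, t = 1); each new remainder r_{k+1} = r_{k-1} − q_k·r_k inherits s_{k+1} = s_{k-1} − q_k·s_k, t_{k+1} = t_{k-1} − q_k·t_k, so r_k = a·s_k + b·t_k at every step:
  q = 1: r = 69, s = 1 − 1·0 = 1, t = 0 − 1·1 = -1  (check: 225·1 + 156·(-1) = 69)
  q = 2: r = 18, s = 0 − 2·1 = -2, t = 1 − 2·(-1) = 3  (check: 225·(-2) + 156·3 = 18)
  q = 3: r = 15, s = 1 − 3·(-2) = 7, t = -1 − 3·3 = -10  (check: 225·7 + 156·(-10) = 15)
  q = 1: r = 3, s = -2 − 1·7 = -9, t = 3 − 1·(-10) = 13  (check: 225·(-9) + 156·13 = 3)
The row with r = 3 (the gcd) gives the Bezout coefficients s = -9, t = 13.
Result: 225 · (-9) + 156 · (13) = 3.

gcd(225, 156) = 3; s = -9, t = 13 (check: 225·(-9) + 156·13 = 3).


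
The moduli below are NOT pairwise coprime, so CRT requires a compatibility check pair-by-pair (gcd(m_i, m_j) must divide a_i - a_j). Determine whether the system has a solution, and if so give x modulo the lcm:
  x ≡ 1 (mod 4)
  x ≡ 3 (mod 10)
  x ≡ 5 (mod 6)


Moduli 4, 10, 6 are not pairwise coprime, so CRT works modulo lcm(m_i) when all pairwise compatibility conditions hold.
Pairwise compatibility: gcd(m_i, m_j) must divide a_i - a_j for every pair.
Merge one congruence at a time:
  Start: x ≡ 1 (mod 4).
  Combine with x ≡ 3 (mod 10): gcd(4, 10) = 2; 3 - 1 = 2, which IS divisible by 2, so compatible.
    Write x = 1 + 4·t and substitute into x ≡ 3 (mod 10): 4·t ≡ 3 − 1 = 2 (mod 10).
    Divide the congruence (and modulus) by g = 2: 2·t ≡ 1 (mod 5).
    The inverse of 2 mod 5 is 3 (since 2·3 = 6 = 1·5 + 1), so t ≡ 3·1 = 3 ≡ 3 (mod 5).
    Then x = 1 + 4·3 = 13, valid modulo lcm(4, 10) = 20: x ≡ 13 (mod 20).
  Combine with x ≡ 5 (mod 6): gcd(20, 6) = 2; 5 - 13 = -8, which IS divisible by 2, so compatible.
    Write x = 13 + 20·t and substitute into x ≡ 5 (mod 6): 20·t ≡ 5 − 13 = -8 (mod 6).
    Divide the congruence (and modulus) by g = 2: 10·t ≡ -4 (mod 3).
    Reduce coefficients mod 3: 1·t ≡ 2 (mod 3).
    So t ≡ 2 (mod 3).
    Then x = 13 + 20·2 = 53, valid modulo lcm(20, 6) = 60: x ≡ 53 (mod 60).
Verify: 53 mod 4 = 1, 53 mod 10 = 3, 53 mod 6 = 5.

x ≡ 53 (mod 60).


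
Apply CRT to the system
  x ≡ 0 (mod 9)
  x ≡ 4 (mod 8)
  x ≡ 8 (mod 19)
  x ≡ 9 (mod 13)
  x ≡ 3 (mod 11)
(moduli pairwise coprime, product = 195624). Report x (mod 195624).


Product of moduli M = 9 · 8 · 19 · 13 · 11 = 195624.
Merge one congruence at a time:
  Start: x ≡ 0 (mod 9).
  Combine with x ≡ 4 (mod 8); new modulus lcm = 72.
    Write x = 0 + 9·t and substitute into x ≡ 4 (mod 8): 9·t ≡ 4 − 0 = 4 (mod 8).
    Reduce coefficients mod 8: 1·t ≡ 4 (mod 8).
    So t ≡ 4 (mod 8).
    Then x = 0 + 9·4 = 36, valid modulo lcm(9, 8) = 72: x ≡ 36 (mod 72).
  Combine with x ≡ 8 (mod 19); new modulus lcm = 1368.
    Write x = 36 + 72·t and substitute into x ≡ 8 (mod 19): 72·t ≡ 8 − 36 = -28 (mod 19).
    Reduce coefficients mod 19: 15·t ≡ 10 (mod 19).
    The inverse of 15 mod 19 is 14 (since 15·14 = 210 = 11·19 + 1), so t ≡ 14·10 = 140 ≡ 7 (mod 19).
    Then x = 36 + 72·7 = 540, valid modulo lcm(72, 19) = 1368: x ≡ 540 (mod 1368).
  Combine with x ≡ 9 (mod 13); new modulus lcm = 17784.
    Write x = 540 + 1368·t and substitute into x ≡ 9 (mod 13): 1368·t ≡ 9 − 540 = -531 (mod 13).
    Reduce coefficients mod 13: 3·t ≡ 2 (mod 13).
    The inverse of 3 mod 13 is 9 (since 3·9 = 27 = 2·13 + 1), so t ≡ 9·2 = 18 ≡ 5 (mod 13).
    Then x = 540 + 1368·5 = 7380, valid modulo lcm(1368, 13) = 17784: x ≡ 7380 (mod 17784).
  Combine with x ≡ 3 (mod 11); new modulus lcm = 195624.
    Write x = 7380 + 17784·t and substitute into x ≡ 3 (mod 11): 17784·t ≡ 3 − 7380 = -7377 (mod 11).
    Reduce coefficients mod 11: 8·t ≡ 4 (mod 11).
    The inverse of 8 mod 11 is 7 (since 8·7 = 56 = 5·11 + 1), so t ≡ 7·4 = 28 ≡ 6 (mod 11).
    Then x = 7380 + 17784·6 = 114084, valid modulo lcm(17784, 11) = 195624: x ≡ 114084 (mod 195624).
Verify against each original: 114084 mod 9 = 0, 114084 mod 8 = 4, 114084 mod 19 = 8, 114084 mod 13 = 9, 114084 mod 11 = 3.

x ≡ 114084 (mod 195624).


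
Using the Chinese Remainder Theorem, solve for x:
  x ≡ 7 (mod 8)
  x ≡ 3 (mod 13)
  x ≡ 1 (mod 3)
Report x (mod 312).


Moduli 8, 13, 3 are pairwise coprime; by CRT there is a unique solution modulo M = 8 · 13 · 3 = 312.
Solve pairwise, accumulating the modulus:
  Start with x ≡ 7 (mod 8).
  Combine with x ≡ 3 (mod 13): since gcd(8, 13) = 1, we get a unique residue mod 104.
    Write x = 7 + 8·t and substitute into x ≡ 3 (mod 13): 8·t ≡ 3 − 7 = -4 (mod 13).
    Reduce coefficients mod 13: 8·t ≡ 9 (mod 13).
    The inverse of 8 mod 13 is 5 (since 8·5 = 40 = 3·13 + 1), so t ≡ 5·9 = 45 ≡ 6 (mod 13).
    Then x = 7 + 8·6 = 55, valid modulo lcm(8, 13) = 104: x ≡ 55 (mod 104).
  Combine with x ≡ 1 (mod 3): since gcd(104, 3) = 1, we get a unique residue mod 312.
    Write x = 55 + 104·t and substitute into x ≡ 1 (mod 3): 104·t ≡ 1 − 55 = -54 (mod 3).
    Reduce coefficients mod 3: 2·t ≡ 0 (mod 3).
    The inverse of 2 mod 3 is 2 (since 2·2 = 4 = 1·3 + 1), so t ≡ 2·0 = 0 ≡ 0 (mod 3).
    Then x = 55 + 104·0 = 55, valid modulo lcm(104, 3) = 312: x ≡ 55 (mod 312).
Verify: 55 mod 8 = 7 ✓, 55 mod 13 = 3 ✓, 55 mod 3 = 1 ✓.

x ≡ 55 (mod 312).


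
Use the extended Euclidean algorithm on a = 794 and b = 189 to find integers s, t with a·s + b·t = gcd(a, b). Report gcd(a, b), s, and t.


Euclidean algorithm on (794, 189) — divide until remainder is 0:
  794 = 4 · 189 + 38
  189 = 4 · 38 + 37
  38 = 1 · 37 + 1
  37 = 37 · 1 + 0
gcd(794, 189) = 1.
Track Bezout coefficients alongside the remainders: start with r₀ = 794 = a·1 + b·0 (s = 1, t = 0) and r₁ = 189 = a·0 + b·1 (s = 0, t = 1); each new remainder r_{k+1} = r_{k-1} − q_k·r_k inherits s_{k+1} = s_{k-1} − q_k·s_k, t_{k+1} = t_{k-1} − q_k·t_k, so r_k = a·s_k + b·t_k at every step:
  q = 4: r = 38, s = 1 − 4·0 = 1, t = 0 − 4·1 = -4  (check: 794·1 + 189·(-4) = 38)
  q = 4: r = 37, s = 0 − 4·1 = -4, t = 1 − 4·(-4) = 17  (check: 794·(-4) + 189·17 = 37)
  q = 1: r = 1, s = 1 − 1·(-4) = 5, t = -4 − 1·17 = -21  (check: 794·5 + 189·(-21) = 1)
The row with r = 1 (the gcd) gives the Bezout coefficients s = 5, t = -21.
Result: 794 · (5) + 189 · (-21) = 1.

gcd(794, 189) = 1; s = 5, t = -21 (check: 794·5 + 189·(-21) = 1).


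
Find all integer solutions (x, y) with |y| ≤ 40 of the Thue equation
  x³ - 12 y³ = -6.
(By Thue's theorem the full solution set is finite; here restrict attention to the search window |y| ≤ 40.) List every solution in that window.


The equation is x³ - 12y³ = -6. For fixed y, x³ = 12·y³ − 6, so a solution requires the RHS to be a perfect cube.
Strategy: iterate y from -40 to 40, compute RHS = 12·y³ − 6, and check whether it is a (positive or negative) perfect cube.
Check small values of y:
  y = 0: RHS = -6 is not a perfect cube.
  y = 1: RHS = 6 is not a perfect cube.
  y = -1: RHS = -18 is not a perfect cube.
  y = 2: RHS = 90 is not a perfect cube.
  y = -2: RHS = -102 is not a perfect cube.
  y = 3: RHS = 318 is not a perfect cube.
  y = -3: RHS = -330 is not a perfect cube.
Continuing the search up to |y| = 40 finds no solutions either.
No (x, y) in the scanned range satisfies the equation.

No integer solutions with |y| ≤ 40.


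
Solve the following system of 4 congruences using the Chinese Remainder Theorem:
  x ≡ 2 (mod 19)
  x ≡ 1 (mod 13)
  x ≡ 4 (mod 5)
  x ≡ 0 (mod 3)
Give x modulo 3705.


Product of moduli M = 19 · 13 · 5 · 3 = 3705.
Merge one congruence at a time:
  Start: x ≡ 2 (mod 19).
  Combine with x ≡ 1 (mod 13); new modulus lcm = 247.
    Write x = 2 + 19·t and substitute into x ≡ 1 (mod 13): 19·t ≡ 1 − 2 = -1 (mod 13).
    Reduce coefficients mod 13: 6·t ≡ 12 (mod 13).
    The inverse of 6 mod 13 is 11 (since 6·11 = 66 = 5·13 + 1), so t ≡ 11·12 = 132 ≡ 2 (mod 13).
    Then x = 2 + 19·2 = 40, valid modulo lcm(19, 13) = 247: x ≡ 40 (mod 247).
  Combine with x ≡ 4 (mod 5); new modulus lcm = 1235.
    Write x = 40 + 247·t and substitute into x ≡ 4 (mod 5): 247·t ≡ 4 − 40 = -36 (mod 5).
    Reduce coefficients mod 5: 2·t ≡ 4 (mod 5).
    The inverse of 2 mod 5 is 3 (since 2·3 = 6 = 1·5 + 1), so t ≡ 3·4 = 12 ≡ 2 (mod 5).
    Then x = 40 + 247·2 = 534, valid modulo lcm(247, 5) = 1235: x ≡ 534 (mod 1235).
  Combine with x ≡ 0 (mod 3); new modulus lcm = 3705.
    Write x = 534 + 1235·t and substitute into x ≡ 0 (mod 3): 1235·t ≡ 0 − 534 = -534 (mod 3).
    Reduce coefficients mod 3: 2·t ≡ 0 (mod 3).
    The inverse of 2 mod 3 is 2 (since 2·2 = 4 = 1·3 + 1), so t ≡ 2·0 = 0 ≡ 0 (mod 3).
    Then x = 534 + 1235·0 = 534, valid modulo lcm(1235, 3) = 3705: x ≡ 534 (mod 3705).
Verify against each original: 534 mod 19 = 2, 534 mod 13 = 1, 534 mod 5 = 4, 534 mod 3 = 0.

x ≡ 534 (mod 3705).


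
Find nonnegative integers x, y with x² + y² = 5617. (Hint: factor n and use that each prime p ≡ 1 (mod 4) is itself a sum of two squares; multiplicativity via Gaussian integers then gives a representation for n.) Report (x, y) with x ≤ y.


Step 1: Factor n = 5617 = 41 · 137.
Step 2: Check the mod-4 condition on each prime factor: 41 ≡ 1 (mod 4), exponent 1; 137 ≡ 1 (mod 4), exponent 1.
All primes ≡ 3 (mod 4) appear to even exponent (or don't appear), so by the two-squares theorem n IS expressible as a sum of two squares.
Step 3: Build a representation. Here n = 41 · 137 is a product of primes ≡ 1 (mod 4). Each prime p ≡ 1 (mod 4) is itself a sum of two squares; find a² by testing p − a² for a perfect square:
  41: 41 − 1² = 40, 41 − 2² = 37, 41 − 3² = 32, 41 − 4² = 25 = 5² ⇒ 41 = 4² + 5².
  137: 137 − 1² = 136, 137 − 2² = 133, 137 − 3² = 128, 137 − 4² = 121 = 11² ⇒ 137 = 4² + 11².
  Combine using the Brahmagupta–Fibonacci identity (a² + b²)(c² + d²) = (ac − bd)² + (ad + bc)² = (ac + bd)² + (ad − bc)²:
  41 · 137 = 5617: from (4² + 5²)(4² + 11²), take (4·4 − 5·11, 4·11 + 5·4) = (16 − 55, 44 + 20) = (-39, 64); dropping signs (only squares matter) gives (39, 64); check 39² + 64² = 1521 + 4096 = 5617 ✓.
Step 4: Order so x ≤ y and verify: 39² + 64² = 1521 + 4096 = 5617 = n. ✓

n = 5617 = 39² + 64² (one valid representation with x ≤ y).


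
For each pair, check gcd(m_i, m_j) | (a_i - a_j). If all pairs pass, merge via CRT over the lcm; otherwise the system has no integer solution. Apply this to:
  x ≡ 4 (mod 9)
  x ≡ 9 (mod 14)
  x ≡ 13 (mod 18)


Moduli 9, 14, 18 are not pairwise coprime, so CRT works modulo lcm(m_i) when all pairwise compatibility conditions hold.
Pairwise compatibility: gcd(m_i, m_j) must divide a_i - a_j for every pair.
Merge one congruence at a time:
  Start: x ≡ 4 (mod 9).
  Combine with x ≡ 9 (mod 14): gcd(9, 14) = 1; 9 - 4 = 5, which IS divisible by 1, so compatible.
    Write x = 4 + 9·t and substitute into x ≡ 9 (mod 14): 9·t ≡ 9 − 4 = 5 (mod 14).
    The inverse of 9 mod 14 is 11 (since 9·11 = 99 = 7·14 + 1), so t ≡ 11·5 = 55 ≡ 13 (mod 14).
    Then x = 4 + 9·13 = 121, valid modulo lcm(9, 14) = 126: x ≡ 121 (mod 126).
  Combine with x ≡ 13 (mod 18): gcd(126, 18) = 18; 13 - 121 = -108, which IS divisible by 18, so compatible.
    Write x = 121 + 126·t and substitute into x ≡ 13 (mod 18): 126·t ≡ 13 − 121 = -108 (mod 18).
    Divide the congruence (and modulus) by g = 18: 7·t ≡ -6 (mod 1).
    Modulo 1 every t works; take t = 0.
    Then x = 121 + 126·0 = 121, valid modulo lcm(126, 18) = 126: x ≡ 121 (mod 126).
Verify: 121 mod 9 = 4, 121 mod 14 = 9, 121 mod 18 = 13.

x ≡ 121 (mod 126).


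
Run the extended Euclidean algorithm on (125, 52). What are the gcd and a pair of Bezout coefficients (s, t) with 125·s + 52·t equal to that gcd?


Euclidean algorithm on (125, 52) — divide until remainder is 0:
  125 = 2 · 52 + 21
  52 = 2 · 21 + 10
  21 = 2 · 10 + 1
  10 = 10 · 1 + 0
gcd(125, 52) = 1.
Track Bezout coefficients alongside the remainders: start with r₀ = 125 = a·1 + b·0 (s = 1, t = 0) and r₁ = 52 = a·0 + b·1 (s = 0, t = 1); each new remainder r_{k+1} = r_{k-1} − q_k·r_k inherits s_{k+1} = s_{k-1} − q_k·s_k, t_{k+1} = t_{k-1} − q_k·t_k, so r_k = a·s_k + b·t_k at every step:
  q = 2: r = 21, s = 1 − 2·0 = 1, t = 0 − 2·1 = -2  (check: 125·1 + 52·(-2) = 21)
  q = 2: r = 10, s = 0 − 2·1 = -2, t = 1 − 2·(-2) = 5  (check: 125·(-2) + 52·5 = 10)
  q = 2: r = 1, s = 1 − 2·(-2) = 5, t = -2 − 2·5 = -12  (check: 125·5 + 52·(-12) = 1)
The row with r = 1 (the gcd) gives the Bezout coefficients s = 5, t = -12.
Result: 125 · (5) + 52 · (-12) = 1.

gcd(125, 52) = 1; s = 5, t = -12 (check: 125·5 + 52·(-12) = 1).


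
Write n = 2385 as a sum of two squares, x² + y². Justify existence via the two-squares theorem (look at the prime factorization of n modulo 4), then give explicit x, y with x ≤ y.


Step 1: Factor n = 2385 = 3^2 · 5 · 53.
Step 2: Check the mod-4 condition on each prime factor: 3 ≡ 3 (mod 4), exponent 2 (must be even); 5 ≡ 1 (mod 4), exponent 1; 53 ≡ 1 (mod 4), exponent 1.
All primes ≡ 3 (mod 4) appear to even exponent (or don't appear), so by the two-squares theorem n IS expressible as a sum of two squares.
Step 3: Build a representation. Group n = k² · m with k = 3 and m = 5 · 53 = 265 (a product of primes ≡ 1 (mod 4)); a representation of m scales to one of n via (k·x)² + (k·y)² = k²(x² + y²). Each prime p ≡ 1 (mod 4) is itself a sum of two squares; find a² by testing p − a² for a perfect square:
  5: 5 − 1² = 4 = 2² ⇒ 5 = 1² + 2².
  53: 53 − 1² = 52, 53 − 2² = 49 = 7² ⇒ 53 = 2² + 7².
  Combine using the Brahmagupta–Fibonacci identity (a² + b²)(c² + d²) = (ac − bd)² + (ad + bc)² = (ac + bd)² + (ad − bc)²:
  5 · 53 = 265: from (1² + 2²)(2² + 7²), take (1·2 − 2·7, 1·7 + 2·2) = (2 − 14, 7 + 4) = (-12, 11); dropping signs (only squares matter) gives (12, 11); check 12² + 11² = 144 + 121 = 265 ✓.
  Scale by k = 3: (3·12, 3·11) = (36, 33).
Step 4: Order so x ≤ y and verify: 33² + 36² = 1089 + 1296 = 2385 = n. ✓

n = 2385 = 33² + 36² (one valid representation with x ≤ y).


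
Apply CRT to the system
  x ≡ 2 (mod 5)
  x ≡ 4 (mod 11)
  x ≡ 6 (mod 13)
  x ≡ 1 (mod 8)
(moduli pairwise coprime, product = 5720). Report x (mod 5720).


Product of moduli M = 5 · 11 · 13 · 8 = 5720.
Merge one congruence at a time:
  Start: x ≡ 2 (mod 5).
  Combine with x ≡ 4 (mod 11); new modulus lcm = 55.
    Write x = 2 + 5·t and substitute into x ≡ 4 (mod 11): 5·t ≡ 4 − 2 = 2 (mod 11).
    The inverse of 5 mod 11 is 9 (since 5·9 = 45 = 4·11 + 1), so t ≡ 9·2 = 18 ≡ 7 (mod 11).
    Then x = 2 + 5·7 = 37, valid modulo lcm(5, 11) = 55: x ≡ 37 (mod 55).
  Combine with x ≡ 6 (mod 13); new modulus lcm = 715.
    Write x = 37 + 55·t and substitute into x ≡ 6 (mod 13): 55·t ≡ 6 − 37 = -31 (mod 13).
    Reduce coefficients mod 13: 3·t ≡ 8 (mod 13).
    The inverse of 3 mod 13 is 9 (since 3·9 = 27 = 2·13 + 1), so t ≡ 9·8 = 72 ≡ 7 (mod 13).
    Then x = 37 + 55·7 = 422, valid modulo lcm(55, 13) = 715: x ≡ 422 (mod 715).
  Combine with x ≡ 1 (mod 8); new modulus lcm = 5720.
    Write x = 422 + 715·t and substitute into x ≡ 1 (mod 8): 715·t ≡ 1 − 422 = -421 (mod 8).
    Reduce coefficients mod 8: 3·t ≡ 3 (mod 8).
    The inverse of 3 mod 8 is 3 (since 3·3 = 9 = 1·8 + 1), so t ≡ 3·3 = 9 ≡ 1 (mod 8).
    Then x = 422 + 715·1 = 1137, valid modulo lcm(715, 8) = 5720: x ≡ 1137 (mod 5720).
Verify against each original: 1137 mod 5 = 2, 1137 mod 11 = 4, 1137 mod 13 = 6, 1137 mod 8 = 1.

x ≡ 1137 (mod 5720).


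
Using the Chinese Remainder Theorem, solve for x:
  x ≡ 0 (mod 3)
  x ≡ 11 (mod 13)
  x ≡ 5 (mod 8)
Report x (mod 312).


Moduli 3, 13, 8 are pairwise coprime; by CRT there is a unique solution modulo M = 3 · 13 · 8 = 312.
Solve pairwise, accumulating the modulus:
  Start with x ≡ 0 (mod 3).
  Combine with x ≡ 11 (mod 13): since gcd(3, 13) = 1, we get a unique residue mod 39.
    Write x = 0 + 3·t and substitute into x ≡ 11 (mod 13): 3·t ≡ 11 − 0 = 11 (mod 13).
    The inverse of 3 mod 13 is 9 (since 3·9 = 27 = 2·13 + 1), so t ≡ 9·11 = 99 ≡ 8 (mod 13).
    Then x = 0 + 3·8 = 24, valid modulo lcm(3, 13) = 39: x ≡ 24 (mod 39).
  Combine with x ≡ 5 (mod 8): since gcd(39, 8) = 1, we get a unique residue mod 312.
    Write x = 24 + 39·t and substitute into x ≡ 5 (mod 8): 39·t ≡ 5 − 24 = -19 (mod 8).
    Reduce coefficients mod 8: 7·t ≡ 5 (mod 8).
    The inverse of 7 mod 8 is 7 (since 7·7 = 49 = 6·8 + 1), so t ≡ 7·5 = 35 ≡ 3 (mod 8).
    Then x = 24 + 39·3 = 141, valid modulo lcm(39, 8) = 312: x ≡ 141 (mod 312).
Verify: 141 mod 3 = 0 ✓, 141 mod 13 = 11 ✓, 141 mod 8 = 5 ✓.

x ≡ 141 (mod 312).


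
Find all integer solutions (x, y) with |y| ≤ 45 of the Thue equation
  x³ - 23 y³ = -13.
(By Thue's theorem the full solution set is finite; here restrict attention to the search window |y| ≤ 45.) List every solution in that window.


The equation is x³ - 23y³ = -13. For fixed y, x³ = 23·y³ − 13, so a solution requires the RHS to be a perfect cube.
Strategy: iterate y from -45 to 45, compute RHS = 23·y³ − 13, and check whether it is a (positive or negative) perfect cube.
Check small values of y:
  y = 0: RHS = -13 is not a perfect cube.
  y = 1: RHS = 10 is not a perfect cube.
  y = -1: RHS = -36 is not a perfect cube.
  y = 2: RHS = 171 is not a perfect cube.
  y = -2: RHS = -197 is not a perfect cube.
  y = 3: RHS = 608 is not a perfect cube.
  y = -3: RHS = -634 is not a perfect cube.
Continuing the search up to |y| = 45 finds no solutions either.
No (x, y) in the scanned range satisfies the equation.

No integer solutions with |y| ≤ 45.


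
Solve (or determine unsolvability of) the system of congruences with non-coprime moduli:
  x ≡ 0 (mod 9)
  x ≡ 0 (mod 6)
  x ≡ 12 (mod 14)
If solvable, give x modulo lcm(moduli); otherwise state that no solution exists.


Moduli 9, 6, 14 are not pairwise coprime, so CRT works modulo lcm(m_i) when all pairwise compatibility conditions hold.
Pairwise compatibility: gcd(m_i, m_j) must divide a_i - a_j for every pair.
Merge one congruence at a time:
  Start: x ≡ 0 (mod 9).
  Combine with x ≡ 0 (mod 6): gcd(9, 6) = 3; 0 - 0 = 0, which IS divisible by 3, so compatible.
    Write x = 0 + 9·t and substitute into x ≡ 0 (mod 6): 9·t ≡ 0 − 0 = 0 (mod 6).
    Divide the congruence (and modulus) by g = 3: 3·t ≡ 0 (mod 2).
    Reduce coefficients mod 2: 1·t ≡ 0 (mod 2).
    So t ≡ 0 (mod 2).
    Then x = 0 + 9·0 = 0, valid modulo lcm(9, 6) = 18: x ≡ 0 (mod 18).
  Combine with x ≡ 12 (mod 14): gcd(18, 14) = 2; 12 - 0 = 12, which IS divisible by 2, so compatible.
    Write x = 0 + 18·t and substitute into x ≡ 12 (mod 14): 18·t ≡ 12 − 0 = 12 (mod 14).
    Divide the congruence (and modulus) by g = 2: 9·t ≡ 6 (mod 7).
    Reduce coefficients mod 7: 2·t ≡ 6 (mod 7).
    The inverse of 2 mod 7 is 4 (since 2·4 = 8 = 1·7 + 1), so t ≡ 4·6 = 24 ≡ 3 (mod 7).
    Then x = 0 + 18·3 = 54, valid modulo lcm(18, 14) = 126: x ≡ 54 (mod 126).
Verify: 54 mod 9 = 0, 54 mod 6 = 0, 54 mod 14 = 12.

x ≡ 54 (mod 126).


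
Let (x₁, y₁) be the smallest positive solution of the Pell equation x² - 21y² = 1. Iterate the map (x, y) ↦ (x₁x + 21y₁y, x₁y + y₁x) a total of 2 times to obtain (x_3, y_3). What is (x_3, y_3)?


Step 1: Find the fundamental solution (x₁, y₁) of x² - 21y² = 1.
  Expand √21 as a continued fraction. a₀ = ⌊√21⌋ = 4; iterate m_{k+1} = d_k·a_k − m_k, d_{k+1} = (21 − m_{k+1}²)/d_k, a_{k+1} = ⌊(a₀ + m_{k+1})/d_{k+1}⌋ (starting m₀ = 0, d₀ = 1), with convergents p_k = a_k·p_{k-1} + p_{k-2}, q_k = a_k·q_{k-1} + q_{k-2} (p₋₁ = 1, q₋₁ = 0):
  k = 0: a₀ = 4; p₀/q₀ = 4/1; p₀² − 21·q₀² = 16 − 21 = -5.
  k = 1: m = 4, d = 5, a = ⌊(4 + 4)/5⌋ = 1; p/q = (1·4 + 1)/(1·1 + 0) = 5/1; p² − 21·q² = 25 − 21 = 4.
  k = 2: m = 1, d = 4, a = ⌊(4 + 1)/4⌋ = 1; p/q = (1·5 + 4)/(1·1 + 1) = 9/2; p² − 21·q² = 81 − 84 = -3.
  k = 3: m = 3, d = 3, a = ⌊(4 + 3)/3⌋ = 2; p/q = (2·9 + 5)/(2·2 + 1) = 23/5; p² − 21·q² = 529 − 525 = 4.
  k = 4: m = 3, d = 4, a = ⌊(4 + 3)/4⌋ = 1; p/q = (1·23 + 9)/(1·5 + 2) = 32/7; p² − 21·q² = 1024 − 1029 = -5.
  k = 5: m = 1, d = 5, a = ⌊(4 + 1)/5⌋ = 1; p/q = (1·32 + 23)/(1·7 + 5) = 55/12; p² − 21·q² = 3025 − 3024 = 1.
  The first convergent with p² − 21·q² = 1 gives the fundamental solution (x₁, y₁) = (55, 12).
Step 2: Apply the recurrence (x_{n+1}, y_{n+1}) = (x₁x_n + 21y₁y_n, x₁y_n + y₁x_n) repeatedly.
  From (x_1, y_1) = (55, 12): x_2 = 55·55 + 21·12·12 = 6049; y_2 = 55·12 + 12·55 = 1320.
  From (x_2, y_2) = (6049, 1320): x_3 = 55·6049 + 21·12·1320 = 665335; y_3 = 55·1320 + 12·6049 = 145188.
Step 3: Verify x_3² - 21·y_3² = 442670662225 - 442670662224 = 1 (should be 1). ✓

(x_1, y_1) = (55, 12); (x_3, y_3) = (665335, 145188).


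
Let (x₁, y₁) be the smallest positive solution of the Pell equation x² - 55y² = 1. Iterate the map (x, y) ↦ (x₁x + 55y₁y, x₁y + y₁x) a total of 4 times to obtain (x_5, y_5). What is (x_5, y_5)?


Step 1: Find the fundamental solution (x₁, y₁) of x² - 55y² = 1.
  Expand √55 as a continued fraction. a₀ = ⌊√55⌋ = 7; iterate m_{k+1} = d_k·a_k − m_k, d_{k+1} = (55 − m_{k+1}²)/d_k, a_{k+1} = ⌊(a₀ + m_{k+1})/d_{k+1}⌋ (starting m₀ = 0, d₀ = 1), with convergents p_k = a_k·p_{k-1} + p_{k-2}, q_k = a_k·q_{k-1} + q_{k-2} (p₋₁ = 1, q₋₁ = 0):
  k = 0: a₀ = 7; p₀/q₀ = 7/1; p₀² − 55·q₀² = 49 − 55 = -6.
  k = 1: m = 7, d = 6, a = ⌊(7 + 7)/6⌋ = 2; p/q = (2·7 + 1)/(2·1 + 0) = 15/2; p² − 55·q² = 225 − 220 = 5.
  k = 2: m = 5, d = 5, a = ⌊(7 + 5)/5⌋ = 2; p/q = (2·15 + 7)/(2·2 + 1) = 37/5; p² − 55·q² = 1369 − 1375 = -6.
  k = 3: m = 5, d = 6, a = ⌊(7 + 5)/6⌋ = 2; p/q = (2·37 + 15)/(2·5 + 2) = 89/12; p² − 55·q² = 7921 − 7920 = 1.
  The first convergent with p² − 55·q² = 1 gives the fundamental solution (x₁, y₁) = (89, 12).
Step 2: Apply the recurrence (x_{n+1}, y_{n+1}) = (x₁x_n + 55y₁y_n, x₁y_n + y₁x_n) repeatedly.
  From (x_1, y_1) = (89, 12): x_2 = 89·89 + 55·12·12 = 15841; y_2 = 89·12 + 12·89 = 2136.
  From (x_2, y_2) = (15841, 2136): x_3 = 89·15841 + 55·12·2136 = 2819609; y_3 = 89·2136 + 12·15841 = 380196.
  From (x_3, y_3) = (2819609, 380196): x_4 = 89·2819609 + 55·12·380196 = 501874561; y_4 = 89·380196 + 12·2819609 = 67672752.
  From (x_4, y_4) = (501874561, 67672752): x_5 = 89·501874561 + 55·12·67672752 = 89330852249; y_5 = 89·67672752 + 12·501874561 = 12045369660.
Step 3: Verify x_5² - 55·y_5² = 7980001163532668358001 - 7980001163532668358000 = 1 (should be 1). ✓

(x_1, y_1) = (89, 12); (x_5, y_5) = (89330852249, 12045369660).


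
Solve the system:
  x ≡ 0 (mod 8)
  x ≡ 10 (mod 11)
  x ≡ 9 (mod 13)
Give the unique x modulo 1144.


Moduli 8, 11, 13 are pairwise coprime; by CRT there is a unique solution modulo M = 8 · 11 · 13 = 1144.
Solve pairwise, accumulating the modulus:
  Start with x ≡ 0 (mod 8).
  Combine with x ≡ 10 (mod 11): since gcd(8, 11) = 1, we get a unique residue mod 88.
    Write x = 0 + 8·t and substitute into x ≡ 10 (mod 11): 8·t ≡ 10 − 0 = 10 (mod 11).
    The inverse of 8 mod 11 is 7 (since 8·7 = 56 = 5·11 + 1), so t ≡ 7·10 = 70 ≡ 4 (mod 11).
    Then x = 0 + 8·4 = 32, valid modulo lcm(8, 11) = 88: x ≡ 32 (mod 88).
  Combine with x ≡ 9 (mod 13): since gcd(88, 13) = 1, we get a unique residue mod 1144.
    Write x = 32 + 88·t and substitute into x ≡ 9 (mod 13): 88·t ≡ 9 − 32 = -23 (mod 13).
    Reduce coefficients mod 13: 10·t ≡ 3 (mod 13).
    The inverse of 10 mod 13 is 4 (since 10·4 = 40 = 3·13 + 1), so t ≡ 4·3 = 12 ≡ 12 (mod 13).
    Then x = 32 + 88·12 = 1088, valid modulo lcm(88, 13) = 1144: x ≡ 1088 (mod 1144).
Verify: 1088 mod 8 = 0 ✓, 1088 mod 11 = 10 ✓, 1088 mod 13 = 9 ✓.

x ≡ 1088 (mod 1144).


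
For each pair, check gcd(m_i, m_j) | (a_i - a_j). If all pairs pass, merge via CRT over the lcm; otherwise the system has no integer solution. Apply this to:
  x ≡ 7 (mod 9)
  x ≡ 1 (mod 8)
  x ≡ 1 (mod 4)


Moduli 9, 8, 4 are not pairwise coprime, so CRT works modulo lcm(m_i) when all pairwise compatibility conditions hold.
Pairwise compatibility: gcd(m_i, m_j) must divide a_i - a_j for every pair.
Merge one congruence at a time:
  Start: x ≡ 7 (mod 9).
  Combine with x ≡ 1 (mod 8): gcd(9, 8) = 1; 1 - 7 = -6, which IS divisible by 1, so compatible.
    Write x = 7 + 9·t and substitute into x ≡ 1 (mod 8): 9·t ≡ 1 − 7 = -6 (mod 8).
    Reduce coefficients mod 8: 1·t ≡ 2 (mod 8).
    So t ≡ 2 (mod 8).
    Then x = 7 + 9·2 = 25, valid modulo lcm(9, 8) = 72: x ≡ 25 (mod 72).
  Combine with x ≡ 1 (mod 4): gcd(72, 4) = 4; 1 - 25 = -24, which IS divisible by 4, so compatible.
    Write x = 25 + 72·t and substitute into x ≡ 1 (mod 4): 72·t ≡ 1 − 25 = -24 (mod 4).
    Divide the congruence (and modulus) by g = 4: 18·t ≡ -6 (mod 1).
    Modulo 1 every t works; take t = 0.
    Then x = 25 + 72·0 = 25, valid modulo lcm(72, 4) = 72: x ≡ 25 (mod 72).
Verify: 25 mod 9 = 7, 25 mod 8 = 1, 25 mod 4 = 1.

x ≡ 25 (mod 72).
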